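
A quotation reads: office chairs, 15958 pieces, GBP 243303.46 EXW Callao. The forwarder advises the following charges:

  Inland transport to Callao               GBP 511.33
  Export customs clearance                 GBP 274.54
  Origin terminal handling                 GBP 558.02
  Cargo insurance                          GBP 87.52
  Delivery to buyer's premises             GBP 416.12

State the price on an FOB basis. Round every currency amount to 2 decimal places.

Not relevant to the conversion: insurance, delivery — on the buyer under both terms; not part of either seller's price.
From EXW to FOB, the seller additionally bears: inland to port, export clearance, origin terminal.
FOB price = 243303.46 + 511.33 + 274.54 + 558.02 = 244647.35

FOB price: GBP 244647.35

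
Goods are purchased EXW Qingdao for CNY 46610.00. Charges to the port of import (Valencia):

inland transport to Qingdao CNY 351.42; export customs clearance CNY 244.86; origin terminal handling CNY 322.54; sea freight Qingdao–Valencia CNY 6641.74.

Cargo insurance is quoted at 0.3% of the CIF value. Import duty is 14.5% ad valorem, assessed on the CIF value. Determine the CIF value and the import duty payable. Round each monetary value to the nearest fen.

Let C be the CIF value. C = EXW price + pre-shipment costs + freight + 0.3% × C
C − 0.3% × C = 46610.00 + 351.42 + 244.86 + 322.54 + 6641.74
0.997 × C = 54170.56
C = 54170.56 / 0.997 = 54333.56
Insurance premium = 0.3% × 54333.56 = 163.00
Import duty = 54333.56 × 14.5% = 7878.37

CIF value: CNY 54333.56; import duty: CNY 7878.37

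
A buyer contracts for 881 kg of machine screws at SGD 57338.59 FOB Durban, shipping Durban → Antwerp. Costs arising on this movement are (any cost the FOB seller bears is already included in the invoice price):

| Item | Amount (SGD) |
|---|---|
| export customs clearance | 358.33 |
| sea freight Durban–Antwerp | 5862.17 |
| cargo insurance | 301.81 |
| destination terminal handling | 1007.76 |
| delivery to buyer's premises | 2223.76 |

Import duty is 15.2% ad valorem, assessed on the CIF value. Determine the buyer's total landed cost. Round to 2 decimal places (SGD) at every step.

FOB: the seller bears costs until goods are on board at the origin port; the buyer bears freight, insurance and all costs thereafter.
Already in the invoice (seller's account under FOB): export clearance — exclude.
CIF value = FOB price + freight + insurance = 57338.59 + 5862.17 + 301.81 = 63502.57
Import duty = 63502.57 × 15.2% = 9652.39
Buyer bears: freight 5862.17 + insurance 301.81 + destination terminal 1007.76 + delivery 2223.76 + duty 9652.39 = 19047.89
Landed cost = invoice 57338.59 + 19047.89 = 76386.48

Total landed cost: SGD 76386.48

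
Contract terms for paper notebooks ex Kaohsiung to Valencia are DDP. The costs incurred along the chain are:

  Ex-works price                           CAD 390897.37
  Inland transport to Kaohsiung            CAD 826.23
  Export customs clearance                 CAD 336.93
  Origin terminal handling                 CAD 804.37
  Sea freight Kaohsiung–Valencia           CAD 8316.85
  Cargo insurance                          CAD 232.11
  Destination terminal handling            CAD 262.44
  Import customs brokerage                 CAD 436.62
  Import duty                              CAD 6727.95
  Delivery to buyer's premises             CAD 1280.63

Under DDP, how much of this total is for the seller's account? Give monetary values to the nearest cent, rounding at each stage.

Seller's account: CAD 410121.50

DDP: the seller bears all costs including import duty.
Seller's account: goods 390897.37 + inland to port 826.23 + export clearance 336.93 + origin terminal 804.37 + freight 8316.85 + insurance 232.11 + destination terminal 262.44 + brokerage 436.62 + duty 6727.95 + delivery 1280.63 = 410121.50
Buyer's account: 0.00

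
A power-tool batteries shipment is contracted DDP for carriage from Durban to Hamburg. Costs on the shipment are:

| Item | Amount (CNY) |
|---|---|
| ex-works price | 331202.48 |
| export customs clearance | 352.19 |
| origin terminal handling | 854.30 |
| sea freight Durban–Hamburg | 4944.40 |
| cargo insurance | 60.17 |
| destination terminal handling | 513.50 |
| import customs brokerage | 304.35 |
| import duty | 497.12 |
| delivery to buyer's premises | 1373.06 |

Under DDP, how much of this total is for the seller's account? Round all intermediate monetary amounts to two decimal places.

DDP: the seller bears all costs including import duty.
Seller's account: goods 331202.48 + export clearance 352.19 + origin terminal 854.30 + freight 4944.40 + insurance 60.17 + destination terminal 513.50 + brokerage 304.35 + duty 497.12 + delivery 1373.06 = 340101.57
Buyer's account: 0.00

Seller's account: CNY 340101.57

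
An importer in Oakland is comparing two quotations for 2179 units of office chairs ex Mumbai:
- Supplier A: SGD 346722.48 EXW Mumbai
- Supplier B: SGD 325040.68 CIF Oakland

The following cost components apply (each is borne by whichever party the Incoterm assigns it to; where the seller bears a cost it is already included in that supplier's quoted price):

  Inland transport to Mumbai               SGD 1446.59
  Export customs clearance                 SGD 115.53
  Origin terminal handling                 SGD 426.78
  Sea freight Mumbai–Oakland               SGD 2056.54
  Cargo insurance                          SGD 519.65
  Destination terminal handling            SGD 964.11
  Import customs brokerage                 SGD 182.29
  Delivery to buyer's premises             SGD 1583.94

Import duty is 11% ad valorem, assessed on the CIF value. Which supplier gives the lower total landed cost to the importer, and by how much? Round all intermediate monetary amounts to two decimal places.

Supplier B is cheaper by SGD 29134.05

Supplier A (EXW):
CIF value = EXW price + inland to port + export clearance + origin terminal + freight + insurance = 346722.48 + 1446.59 + 115.53 + 426.78 + 2056.54 + 519.65 = 351287.57
Import duty = 351287.57 × 11% = 38641.63
Buyer bears (A): 1446.59 + 115.53 + 426.78 + 2056.54 + 519.65 + 964.11 + 182.29 + 1583.94 = 7295.43
Landed cost (A) = invoice 346722.48 + 7295.43 + duty 38641.63 = 392659.54
Supplier B (CIF):
The CIF price already equals the CIF value: 325040.68
Import duty = 325040.68 × 11% = 35754.47
Buyer bears (B): 964.11 + 182.29 + 1583.94 = 2730.34
Landed cost (B) = invoice 325040.68 + 2730.34 + duty 35754.47 = 363525.49
Difference = |392659.54 − 363525.49| = 29134.05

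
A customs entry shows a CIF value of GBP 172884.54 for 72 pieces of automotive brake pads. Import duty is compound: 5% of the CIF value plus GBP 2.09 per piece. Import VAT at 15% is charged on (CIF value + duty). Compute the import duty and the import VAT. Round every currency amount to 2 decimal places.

Import duty: GBP 8794.71; import VAT: GBP 27251.89

Ad valorem component: 172884.54 × 5% = 8644.23
Specific component: 72 × 2.09 = 150.48
Import duty = 8644.23 + 150.48 = 8794.71
VAT base = CIF + duty = 172884.54 + 8794.71 = 181679.25
Import VAT = 181679.25 × 15% = 27251.89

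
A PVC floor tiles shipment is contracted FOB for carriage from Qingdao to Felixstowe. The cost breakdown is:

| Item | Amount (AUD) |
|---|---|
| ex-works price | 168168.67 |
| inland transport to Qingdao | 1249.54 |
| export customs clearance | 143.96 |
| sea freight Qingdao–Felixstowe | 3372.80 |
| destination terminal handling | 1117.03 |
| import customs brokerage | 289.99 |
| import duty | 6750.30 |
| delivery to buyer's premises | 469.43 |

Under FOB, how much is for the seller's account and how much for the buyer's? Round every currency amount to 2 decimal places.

Seller: AUD 169562.17; buyer: AUD 11999.55

FOB: the seller bears costs until goods are on board at the origin port; the buyer bears freight, insurance and all costs thereafter.
Seller's account: goods 168168.67 + inland to port 1249.54 + export clearance 143.96 = 169562.17
Buyer's account: freight 3372.80 + destination terminal 1117.03 + brokerage 289.99 + duty 6750.30 + delivery 469.43 = 11999.55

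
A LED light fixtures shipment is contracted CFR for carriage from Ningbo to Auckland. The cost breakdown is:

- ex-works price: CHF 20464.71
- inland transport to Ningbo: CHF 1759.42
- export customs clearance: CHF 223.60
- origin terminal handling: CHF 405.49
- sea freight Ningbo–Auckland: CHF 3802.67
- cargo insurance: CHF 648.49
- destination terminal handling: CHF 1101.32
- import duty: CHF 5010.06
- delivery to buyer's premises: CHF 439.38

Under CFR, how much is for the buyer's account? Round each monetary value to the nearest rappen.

CFR: the seller pays costs through ocean freight to the destination port, but not insurance.
Seller's account: goods 20464.71 + inland to port 1759.42 + export clearance 223.60 + origin terminal 405.49 + freight 3802.67 = 26655.89
Buyer's account: insurance 648.49 + destination terminal 1101.32 + duty 5010.06 + delivery 439.38 = 7199.25

Buyer's account: CHF 7199.25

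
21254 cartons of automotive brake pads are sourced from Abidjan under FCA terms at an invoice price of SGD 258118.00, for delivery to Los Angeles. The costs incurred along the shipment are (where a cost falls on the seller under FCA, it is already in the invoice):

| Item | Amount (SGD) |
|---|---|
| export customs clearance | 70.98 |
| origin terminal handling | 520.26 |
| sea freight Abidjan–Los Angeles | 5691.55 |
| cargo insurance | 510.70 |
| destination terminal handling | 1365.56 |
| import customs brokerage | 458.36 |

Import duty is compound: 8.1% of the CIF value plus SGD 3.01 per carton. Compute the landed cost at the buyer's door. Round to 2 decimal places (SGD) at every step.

FCA: the seller delivers export-cleared goods to the carrier; the buyer bears costs from that point.
Already in the invoice (seller's account under FCA): export clearance — exclude.
CIF value = FCA price + origin terminal + freight + insurance = 258118.00 + 520.26 + 5691.55 + 510.70 = 264840.51
Ad valorem component: 264840.51 × 8.1% = 21452.08
Specific component: 21254 × 3.01 = 63974.54
Import duty = 21452.08 + 63974.54 = 85426.62
Buyer bears: origin terminal 520.26 + freight 5691.55 + insurance 510.70 + destination terminal 1365.56 + brokerage 458.36 + duty 85426.62 = 93973.05
Landed cost = invoice 258118.00 + 93973.05 = 352091.05

Total landed cost: SGD 352091.05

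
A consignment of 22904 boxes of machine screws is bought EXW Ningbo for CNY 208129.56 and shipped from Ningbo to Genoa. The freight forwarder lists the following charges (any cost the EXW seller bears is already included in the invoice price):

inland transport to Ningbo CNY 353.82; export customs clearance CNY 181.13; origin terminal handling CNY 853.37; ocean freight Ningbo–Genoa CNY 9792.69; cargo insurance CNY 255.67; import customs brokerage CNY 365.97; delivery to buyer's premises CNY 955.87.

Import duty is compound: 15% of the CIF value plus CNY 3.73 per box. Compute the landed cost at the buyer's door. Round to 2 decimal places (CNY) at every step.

Total landed cost: CNY 339254.94

EXW: the seller makes goods available at their premises; the buyer bears all onward costs.
CIF value = EXW price + inland to port + export clearance + origin terminal + freight + insurance = 208129.56 + 353.82 + 181.13 + 853.37 + 9792.69 + 255.67 = 219566.24
Ad valorem component: 219566.24 × 15% = 32934.94
Specific component: 22904 × 3.73 = 85431.92
Import duty = 32934.94 + 85431.92 = 118366.86
Buyer bears: inland to port 353.82 + export clearance 181.13 + origin terminal 853.37 + freight 9792.69 + insurance 255.67 + brokerage 365.97 + delivery 955.87 + duty 118366.86 = 131125.38
Landed cost = invoice 208129.56 + 131125.38 = 339254.94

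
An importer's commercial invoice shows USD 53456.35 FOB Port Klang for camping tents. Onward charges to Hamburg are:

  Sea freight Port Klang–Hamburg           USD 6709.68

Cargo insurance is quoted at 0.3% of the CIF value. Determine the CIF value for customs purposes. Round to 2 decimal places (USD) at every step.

Let C be the CIF value. C = FOB price + freight + 0.3% × C
C − 0.3% × C = 53456.35 + 6709.68
0.997 × C = 60166.03
C = 60166.03 / 0.997 = 60347.07
Insurance premium = 0.3% × 60347.07 = 181.04

CIF value: USD 60347.07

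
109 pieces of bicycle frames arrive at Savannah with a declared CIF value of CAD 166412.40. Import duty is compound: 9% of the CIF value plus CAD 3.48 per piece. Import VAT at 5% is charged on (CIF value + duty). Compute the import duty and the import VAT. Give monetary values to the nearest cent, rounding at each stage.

Import duty: CAD 15356.44; import VAT: CAD 9088.44

Ad valorem component: 166412.40 × 9% = 14977.12
Specific component: 109 × 3.48 = 379.32
Import duty = 14977.12 + 379.32 = 15356.44
VAT base = CIF + duty = 166412.40 + 15356.44 = 181768.84
Import VAT = 181768.84 × 5% = 9088.44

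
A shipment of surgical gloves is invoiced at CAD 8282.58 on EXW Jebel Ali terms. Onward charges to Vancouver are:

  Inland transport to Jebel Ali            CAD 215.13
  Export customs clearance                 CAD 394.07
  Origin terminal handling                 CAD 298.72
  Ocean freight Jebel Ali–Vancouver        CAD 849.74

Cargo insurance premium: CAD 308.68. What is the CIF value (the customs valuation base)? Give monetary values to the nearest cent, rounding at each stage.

CIF value: CAD 10348.92

CIF = EXW price + pre-shipment costs + freight + insurance
CIF = 8282.58 + 215.13 + 394.07 + 298.72 + 849.74 + 308.68 = 10348.92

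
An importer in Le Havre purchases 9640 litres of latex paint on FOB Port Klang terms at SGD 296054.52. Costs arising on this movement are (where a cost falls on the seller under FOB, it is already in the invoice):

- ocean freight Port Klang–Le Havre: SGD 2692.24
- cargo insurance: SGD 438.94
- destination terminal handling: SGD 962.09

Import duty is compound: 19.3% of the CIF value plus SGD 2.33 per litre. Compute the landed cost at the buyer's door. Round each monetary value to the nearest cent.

FOB: the seller bears costs until goods are on board at the origin port; the buyer bears freight, insurance and all costs thereafter.
CIF value = FOB price + freight + insurance = 296054.52 + 2692.24 + 438.94 = 299185.70
Ad valorem component: 299185.70 × 19.3% = 57742.84
Specific component: 9640 × 2.33 = 22461.20
Import duty = 57742.84 + 22461.20 = 80204.04
Buyer bears: freight 2692.24 + insurance 438.94 + destination terminal 962.09 + duty 80204.04 = 84297.31
Landed cost = invoice 296054.52 + 84297.31 = 380351.83

Total landed cost: SGD 380351.83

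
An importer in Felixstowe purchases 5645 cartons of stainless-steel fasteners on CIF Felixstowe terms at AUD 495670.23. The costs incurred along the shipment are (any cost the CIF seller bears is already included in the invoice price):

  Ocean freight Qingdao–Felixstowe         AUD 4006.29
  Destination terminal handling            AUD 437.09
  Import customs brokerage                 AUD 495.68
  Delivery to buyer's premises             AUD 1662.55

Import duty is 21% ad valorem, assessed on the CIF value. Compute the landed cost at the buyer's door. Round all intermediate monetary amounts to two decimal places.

Total landed cost: AUD 602356.30

CIF: the seller pays costs through ocean freight and marine insurance to the destination port.
Already in the invoice (seller's account under CIF): freight — exclude.
The CIF price already equals the CIF value: 495670.23
Import duty = 495670.23 × 21% = 104090.75
Buyer bears: destination terminal 437.09 + brokerage 495.68 + delivery 1662.55 + duty 104090.75 = 106686.07
Landed cost = invoice 495670.23 + 106686.07 = 602356.30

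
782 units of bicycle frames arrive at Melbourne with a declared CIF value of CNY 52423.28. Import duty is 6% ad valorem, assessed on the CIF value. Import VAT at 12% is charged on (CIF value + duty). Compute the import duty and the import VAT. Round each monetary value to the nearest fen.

Import duty = 52423.28 × 6% = 3145.40
VAT base = CIF + duty = 52423.28 + 3145.40 = 55568.68
Import VAT = 55568.68 × 12% = 6668.24

Import duty: CNY 3145.40; import VAT: CNY 6668.24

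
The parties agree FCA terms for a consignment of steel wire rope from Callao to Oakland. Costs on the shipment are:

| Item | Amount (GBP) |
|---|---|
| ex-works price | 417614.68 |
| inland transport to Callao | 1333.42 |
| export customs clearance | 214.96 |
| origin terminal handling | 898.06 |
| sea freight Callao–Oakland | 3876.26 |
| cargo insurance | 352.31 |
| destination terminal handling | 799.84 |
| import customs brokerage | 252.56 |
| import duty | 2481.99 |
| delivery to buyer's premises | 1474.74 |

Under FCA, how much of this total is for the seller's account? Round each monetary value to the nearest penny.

Seller's account: GBP 419163.06

FCA: the seller delivers export-cleared goods to the carrier; the buyer bears costs from that point.
Seller's account: goods 417614.68 + inland to port 1333.42 + export clearance 214.96 = 419163.06
Buyer's account: origin terminal 898.06 + freight 3876.26 + insurance 352.31 + destination terminal 799.84 + brokerage 252.56 + duty 2481.99 + delivery 1474.74 = 10135.76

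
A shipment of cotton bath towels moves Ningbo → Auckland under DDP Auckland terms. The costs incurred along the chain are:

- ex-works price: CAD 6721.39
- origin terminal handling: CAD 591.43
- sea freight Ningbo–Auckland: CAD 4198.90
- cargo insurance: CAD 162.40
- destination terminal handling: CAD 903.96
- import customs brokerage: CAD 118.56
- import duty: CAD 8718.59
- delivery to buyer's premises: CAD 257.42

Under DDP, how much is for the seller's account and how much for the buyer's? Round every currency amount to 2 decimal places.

Seller: CAD 21672.65; buyer: CAD 0.00

DDP: the seller bears all costs including import duty.
Seller's account: goods 6721.39 + origin terminal 591.43 + freight 4198.90 + insurance 162.40 + destination terminal 903.96 + brokerage 118.56 + duty 8718.59 + delivery 257.42 = 21672.65
Buyer's account: 0.00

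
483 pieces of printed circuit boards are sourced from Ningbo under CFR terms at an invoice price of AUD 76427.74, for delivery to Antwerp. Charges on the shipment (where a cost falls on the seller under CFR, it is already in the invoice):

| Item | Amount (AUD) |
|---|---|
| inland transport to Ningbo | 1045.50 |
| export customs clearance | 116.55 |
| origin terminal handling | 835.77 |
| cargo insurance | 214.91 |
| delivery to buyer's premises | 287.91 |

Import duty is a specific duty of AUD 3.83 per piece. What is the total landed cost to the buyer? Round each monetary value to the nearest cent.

CFR: the seller pays costs through ocean freight to the destination port, but not insurance.
Already in the invoice (seller's account under CFR): inland to port, export clearance, origin terminal — exclude.
CIF value = CFR price + insurance = 76427.74 + 214.91 = 76642.65
Import duty = 483 × 3.83 = 1849.89
Buyer bears: insurance 214.91 + delivery 287.91 + duty 1849.89 = 2352.71
Landed cost = invoice 76427.74 + 2352.71 = 78780.45

Total landed cost: AUD 78780.45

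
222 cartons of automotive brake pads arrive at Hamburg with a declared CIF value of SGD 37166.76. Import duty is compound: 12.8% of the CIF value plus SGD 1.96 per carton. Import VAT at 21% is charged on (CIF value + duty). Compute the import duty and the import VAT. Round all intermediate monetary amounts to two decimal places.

Ad valorem component: 37166.76 × 12.8% = 4757.35
Specific component: 222 × 1.96 = 435.12
Import duty = 4757.35 + 435.12 = 5192.47
VAT base = CIF + duty = 37166.76 + 5192.47 = 42359.23
Import VAT = 42359.23 × 21% = 8895.44

Import duty: SGD 5192.47; import VAT: SGD 8895.44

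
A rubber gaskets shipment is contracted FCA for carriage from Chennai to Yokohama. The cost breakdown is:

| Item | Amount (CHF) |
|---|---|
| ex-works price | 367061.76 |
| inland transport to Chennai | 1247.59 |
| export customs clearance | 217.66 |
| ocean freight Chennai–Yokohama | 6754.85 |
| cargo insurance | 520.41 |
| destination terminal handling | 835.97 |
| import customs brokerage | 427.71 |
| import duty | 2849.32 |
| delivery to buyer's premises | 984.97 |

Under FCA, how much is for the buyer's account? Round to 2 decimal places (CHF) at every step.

Buyer's account: CHF 12373.23

FCA: the seller delivers export-cleared goods to the carrier; the buyer bears costs from that point.
Seller's account: goods 367061.76 + inland to port 1247.59 + export clearance 217.66 = 368527.01
Buyer's account: freight 6754.85 + insurance 520.41 + destination terminal 835.97 + brokerage 427.71 + duty 2849.32 + delivery 984.97 = 12373.23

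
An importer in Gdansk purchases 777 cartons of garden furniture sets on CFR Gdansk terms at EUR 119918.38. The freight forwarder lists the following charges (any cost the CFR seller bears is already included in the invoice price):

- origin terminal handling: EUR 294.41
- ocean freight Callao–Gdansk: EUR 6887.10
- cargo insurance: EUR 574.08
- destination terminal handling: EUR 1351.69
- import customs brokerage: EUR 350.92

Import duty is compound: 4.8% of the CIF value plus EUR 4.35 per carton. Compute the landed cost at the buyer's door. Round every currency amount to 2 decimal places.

CFR: the seller pays costs through ocean freight to the destination port, but not insurance.
Already in the invoice (seller's account under CFR): origin terminal, freight — exclude.
CIF value = CFR price + insurance = 119918.38 + 574.08 = 120492.46
Ad valorem component: 120492.46 × 4.8% = 5783.64
Specific component: 777 × 4.35 = 3379.95
Import duty = 5783.64 + 3379.95 = 9163.59
Buyer bears: insurance 574.08 + destination terminal 1351.69 + brokerage 350.92 + duty 9163.59 = 11440.28
Landed cost = invoice 119918.38 + 11440.28 = 131358.66

Total landed cost: EUR 131358.66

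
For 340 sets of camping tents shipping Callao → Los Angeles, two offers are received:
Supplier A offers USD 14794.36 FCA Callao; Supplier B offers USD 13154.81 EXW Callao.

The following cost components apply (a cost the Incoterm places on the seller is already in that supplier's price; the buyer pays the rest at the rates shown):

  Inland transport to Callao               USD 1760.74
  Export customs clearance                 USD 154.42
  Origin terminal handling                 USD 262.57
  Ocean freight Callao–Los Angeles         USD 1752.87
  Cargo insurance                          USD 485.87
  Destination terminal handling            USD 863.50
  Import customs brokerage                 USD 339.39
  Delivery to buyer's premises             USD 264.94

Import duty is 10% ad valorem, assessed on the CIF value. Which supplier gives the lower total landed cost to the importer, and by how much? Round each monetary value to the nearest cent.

Supplier A (FCA):
CIF value = FCA price + origin terminal + freight + insurance = 14794.36 + 262.57 + 1752.87 + 485.87 = 17295.67
Import duty = 17295.67 × 10% = 1729.57
Buyer bears (A): 262.57 + 1752.87 + 485.87 + 863.50 + 339.39 + 264.94 = 3969.14
Landed cost (A) = invoice 14794.36 + 3969.14 + duty 1729.57 = 20493.07
Supplier B (EXW):
CIF value = EXW price + inland to port + export clearance + origin terminal + freight + insurance = 13154.81 + 1760.74 + 154.42 + 262.57 + 1752.87 + 485.87 = 17571.28
Import duty = 17571.28 × 10% = 1757.13
Buyer bears (B): 1760.74 + 154.42 + 262.57 + 1752.87 + 485.87 + 863.50 + 339.39 + 264.94 = 5884.30
Landed cost (B) = invoice 13154.81 + 5884.30 + duty 1757.13 = 20796.24
Difference = |20493.07 − 20796.24| = 303.17

Supplier A is cheaper by USD 303.17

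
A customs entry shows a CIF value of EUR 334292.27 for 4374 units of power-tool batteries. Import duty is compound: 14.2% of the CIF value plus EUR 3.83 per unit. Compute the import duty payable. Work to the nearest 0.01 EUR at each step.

Import duty: EUR 64221.92

Ad valorem component: 334292.27 × 14.2% = 47469.50
Specific component: 4374 × 3.83 = 16752.42
Import duty = 47469.50 + 16752.42 = 64221.92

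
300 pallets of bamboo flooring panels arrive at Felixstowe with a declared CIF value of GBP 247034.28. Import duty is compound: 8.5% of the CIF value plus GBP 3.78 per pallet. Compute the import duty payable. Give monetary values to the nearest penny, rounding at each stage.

Import duty: GBP 22131.91

Ad valorem component: 247034.28 × 8.5% = 20997.91
Specific component: 300 × 3.78 = 1134.00
Import duty = 20997.91 + 1134.00 = 22131.91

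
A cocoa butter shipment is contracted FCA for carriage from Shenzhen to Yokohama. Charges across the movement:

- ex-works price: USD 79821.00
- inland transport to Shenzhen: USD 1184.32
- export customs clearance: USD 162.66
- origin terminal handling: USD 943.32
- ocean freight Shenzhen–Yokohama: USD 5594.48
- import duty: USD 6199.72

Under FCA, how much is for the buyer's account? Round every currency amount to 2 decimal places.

FCA: the seller delivers export-cleared goods to the carrier; the buyer bears costs from that point.
Seller's account: goods 79821.00 + inland to port 1184.32 + export clearance 162.66 = 81167.98
Buyer's account: origin terminal 943.32 + freight 5594.48 + duty 6199.72 = 12737.52

Buyer's account: USD 12737.52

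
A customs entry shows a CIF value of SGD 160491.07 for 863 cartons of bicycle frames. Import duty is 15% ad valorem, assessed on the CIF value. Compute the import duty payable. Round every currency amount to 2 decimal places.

Import duty: SGD 24073.66

Import duty = 160491.07 × 15% = 24073.66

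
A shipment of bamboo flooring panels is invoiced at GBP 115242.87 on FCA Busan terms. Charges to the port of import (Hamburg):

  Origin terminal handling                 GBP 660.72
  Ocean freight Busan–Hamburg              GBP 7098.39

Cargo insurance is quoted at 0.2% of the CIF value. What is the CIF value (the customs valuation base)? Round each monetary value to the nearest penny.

CIF value: GBP 123248.48

Let C be the CIF value. C = FCA price + pre-shipment costs + freight + 0.2% × C
C − 0.2% × C = 115242.87 + 660.72 + 7098.39
0.998 × C = 123001.98
C = 123001.98 / 0.998 = 123248.48
Insurance premium = 0.2% × 123248.48 = 246.50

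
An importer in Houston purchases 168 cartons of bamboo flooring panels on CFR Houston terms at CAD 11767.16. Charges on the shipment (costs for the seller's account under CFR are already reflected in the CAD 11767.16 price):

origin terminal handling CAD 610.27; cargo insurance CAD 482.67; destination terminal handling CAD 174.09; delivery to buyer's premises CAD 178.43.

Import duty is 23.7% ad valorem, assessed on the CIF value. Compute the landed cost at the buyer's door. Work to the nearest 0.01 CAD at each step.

CFR: the seller pays costs through ocean freight to the destination port, but not insurance.
Already in the invoice (seller's account under CFR): origin terminal — exclude.
CIF value = CFR price + insurance = 11767.16 + 482.67 = 12249.83
Import duty = 12249.83 × 23.7% = 2903.21
Buyer bears: insurance 482.67 + destination terminal 174.09 + delivery 178.43 + duty 2903.21 = 3738.40
Landed cost = invoice 11767.16 + 3738.40 = 15505.56

Total landed cost: CAD 15505.56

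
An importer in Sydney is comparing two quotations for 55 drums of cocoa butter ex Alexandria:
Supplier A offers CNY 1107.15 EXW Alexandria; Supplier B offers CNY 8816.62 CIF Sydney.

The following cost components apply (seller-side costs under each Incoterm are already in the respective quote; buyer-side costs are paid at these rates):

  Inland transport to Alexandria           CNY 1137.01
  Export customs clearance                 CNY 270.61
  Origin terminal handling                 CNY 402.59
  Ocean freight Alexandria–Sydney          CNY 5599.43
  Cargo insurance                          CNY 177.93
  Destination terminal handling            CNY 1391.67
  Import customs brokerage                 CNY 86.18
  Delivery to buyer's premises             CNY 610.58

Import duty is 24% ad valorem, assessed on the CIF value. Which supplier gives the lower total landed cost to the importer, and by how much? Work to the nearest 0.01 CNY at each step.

Supplier A (EXW):
CIF value = EXW price + inland to port + export clearance + origin terminal + freight + insurance = 1107.15 + 1137.01 + 270.61 + 402.59 + 5599.43 + 177.93 = 8694.72
Import duty = 8694.72 × 24% = 2086.73
Buyer bears (A): 1137.01 + 270.61 + 402.59 + 5599.43 + 177.93 + 1391.67 + 86.18 + 610.58 = 9676.00
Landed cost (A) = invoice 1107.15 + 9676.00 + duty 2086.73 = 12869.88
Supplier B (CIF):
The CIF price already equals the CIF value: 8816.62
Import duty = 8816.62 × 24% = 2115.99
Buyer bears (B): 1391.67 + 86.18 + 610.58 = 2088.43
Landed cost (B) = invoice 8816.62 + 2088.43 + duty 2115.99 = 13021.04
Difference = |12869.88 − 13021.04| = 151.16

Supplier A is cheaper by CNY 151.16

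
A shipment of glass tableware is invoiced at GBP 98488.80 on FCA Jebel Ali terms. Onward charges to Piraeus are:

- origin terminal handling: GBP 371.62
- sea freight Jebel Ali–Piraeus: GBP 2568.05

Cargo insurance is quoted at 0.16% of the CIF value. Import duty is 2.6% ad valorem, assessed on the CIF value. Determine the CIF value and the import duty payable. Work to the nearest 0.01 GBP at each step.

CIF value: GBP 101591.02; import duty: GBP 2641.37

Let C be the CIF value. C = FCA price + pre-shipment costs + freight + 0.16% × C
C − 0.16% × C = 98488.80 + 371.62 + 2568.05
0.9984 × C = 101428.47
C = 101428.47 / 0.9984 = 101591.02
Insurance premium = 0.16% × 101591.02 = 162.55
Import duty = 101591.02 × 2.6% = 2641.37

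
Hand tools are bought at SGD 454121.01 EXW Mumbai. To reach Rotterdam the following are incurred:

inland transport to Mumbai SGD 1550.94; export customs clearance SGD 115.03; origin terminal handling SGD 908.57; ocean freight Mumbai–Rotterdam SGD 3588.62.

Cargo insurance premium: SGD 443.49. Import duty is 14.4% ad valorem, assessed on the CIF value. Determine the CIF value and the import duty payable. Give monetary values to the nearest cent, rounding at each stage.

CIF value: SGD 460727.66; import duty: SGD 66344.78

CIF = EXW price + pre-shipment costs + freight + insurance
CIF = 454121.01 + 1550.94 + 115.03 + 908.57 + 3588.62 + 443.49 = 460727.66
Import duty = 460727.66 × 14.4% = 66344.78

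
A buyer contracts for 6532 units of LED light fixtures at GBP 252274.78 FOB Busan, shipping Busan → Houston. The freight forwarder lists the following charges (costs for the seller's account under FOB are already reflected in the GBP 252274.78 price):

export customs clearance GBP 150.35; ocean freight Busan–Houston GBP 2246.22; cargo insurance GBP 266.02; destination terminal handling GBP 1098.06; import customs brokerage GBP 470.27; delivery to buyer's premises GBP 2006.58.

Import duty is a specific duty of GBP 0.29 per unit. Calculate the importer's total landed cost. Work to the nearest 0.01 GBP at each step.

FOB: the seller bears costs until goods are on board at the origin port; the buyer bears freight, insurance and all costs thereafter.
Already in the invoice (seller's account under FOB): export clearance — exclude.
CIF value = FOB price + freight + insurance = 252274.78 + 2246.22 + 266.02 = 254787.02
Import duty = 6532 × 0.29 = 1894.28
Buyer bears: freight 2246.22 + insurance 266.02 + destination terminal 1098.06 + brokerage 470.27 + delivery 2006.58 + duty 1894.28 = 7981.43
Landed cost = invoice 252274.78 + 7981.43 = 260256.21

Total landed cost: GBP 260256.21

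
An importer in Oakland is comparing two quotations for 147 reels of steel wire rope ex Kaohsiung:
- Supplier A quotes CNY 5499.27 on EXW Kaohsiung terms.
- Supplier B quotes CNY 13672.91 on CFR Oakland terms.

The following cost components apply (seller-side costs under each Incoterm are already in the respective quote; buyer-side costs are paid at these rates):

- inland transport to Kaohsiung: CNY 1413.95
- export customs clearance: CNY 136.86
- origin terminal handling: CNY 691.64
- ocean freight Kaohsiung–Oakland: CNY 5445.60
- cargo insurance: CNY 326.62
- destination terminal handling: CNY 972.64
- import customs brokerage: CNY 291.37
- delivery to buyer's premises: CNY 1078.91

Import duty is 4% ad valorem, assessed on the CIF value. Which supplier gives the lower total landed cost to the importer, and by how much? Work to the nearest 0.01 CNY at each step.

Supplier A (EXW):
CIF value = EXW price + inland to port + export clearance + origin terminal + freight + insurance = 5499.27 + 1413.95 + 136.86 + 691.64 + 5445.60 + 326.62 = 13513.94
Import duty = 13513.94 × 4% = 540.56
Buyer bears (A): 1413.95 + 136.86 + 691.64 + 5445.60 + 326.62 + 972.64 + 291.37 + 1078.91 = 10357.59
Landed cost (A) = invoice 5499.27 + 10357.59 + duty 540.56 = 16397.42
Supplier B (CFR):
CIF value = CFR price + insurance = 13672.91 + 326.62 = 13999.53
Import duty = 13999.53 × 4% = 559.98
Buyer bears (B): 326.62 + 972.64 + 291.37 + 1078.91 = 2669.54
Landed cost (B) = invoice 13672.91 + 2669.54 + duty 559.98 = 16902.43
Difference = |16397.42 − 16902.43| = 505.01

Supplier A is cheaper by CNY 505.01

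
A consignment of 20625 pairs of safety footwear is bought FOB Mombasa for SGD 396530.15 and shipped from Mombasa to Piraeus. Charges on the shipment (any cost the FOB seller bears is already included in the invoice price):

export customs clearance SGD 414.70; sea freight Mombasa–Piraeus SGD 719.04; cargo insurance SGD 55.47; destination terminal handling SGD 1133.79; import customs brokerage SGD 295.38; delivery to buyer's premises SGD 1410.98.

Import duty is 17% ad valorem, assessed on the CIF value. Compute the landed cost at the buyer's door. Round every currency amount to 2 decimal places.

Total landed cost: SGD 467686.60

FOB: the seller bears costs until goods are on board at the origin port; the buyer bears freight, insurance and all costs thereafter.
Already in the invoice (seller's account under FOB): export clearance — exclude.
CIF value = FOB price + freight + insurance = 396530.15 + 719.04 + 55.47 = 397304.66
Import duty = 397304.66 × 17% = 67541.79
Buyer bears: freight 719.04 + insurance 55.47 + destination terminal 1133.79 + brokerage 295.38 + delivery 1410.98 + duty 67541.79 = 71156.45
Landed cost = invoice 396530.15 + 71156.45 = 467686.60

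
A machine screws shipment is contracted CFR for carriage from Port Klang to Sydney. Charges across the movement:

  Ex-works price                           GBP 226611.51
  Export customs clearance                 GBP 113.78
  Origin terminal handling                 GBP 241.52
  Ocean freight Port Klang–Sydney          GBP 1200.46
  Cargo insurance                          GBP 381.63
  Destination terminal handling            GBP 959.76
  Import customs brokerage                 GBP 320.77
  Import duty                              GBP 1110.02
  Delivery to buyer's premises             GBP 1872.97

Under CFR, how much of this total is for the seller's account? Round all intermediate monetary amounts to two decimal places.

CFR: the seller pays costs through ocean freight to the destination port, but not insurance.
Seller's account: goods 226611.51 + export clearance 113.78 + origin terminal 241.52 + freight 1200.46 = 228167.27
Buyer's account: insurance 381.63 + destination terminal 959.76 + brokerage 320.77 + duty 1110.02 + delivery 1872.97 = 4645.15

Seller's account: GBP 228167.27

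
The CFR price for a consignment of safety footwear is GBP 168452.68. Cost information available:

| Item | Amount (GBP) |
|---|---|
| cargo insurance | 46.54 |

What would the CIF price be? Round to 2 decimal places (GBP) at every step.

From CFR to CIF, the seller additionally bears: insurance.
CIF price = 168452.68 + 46.54 = 168499.22

CIF price: GBP 168499.22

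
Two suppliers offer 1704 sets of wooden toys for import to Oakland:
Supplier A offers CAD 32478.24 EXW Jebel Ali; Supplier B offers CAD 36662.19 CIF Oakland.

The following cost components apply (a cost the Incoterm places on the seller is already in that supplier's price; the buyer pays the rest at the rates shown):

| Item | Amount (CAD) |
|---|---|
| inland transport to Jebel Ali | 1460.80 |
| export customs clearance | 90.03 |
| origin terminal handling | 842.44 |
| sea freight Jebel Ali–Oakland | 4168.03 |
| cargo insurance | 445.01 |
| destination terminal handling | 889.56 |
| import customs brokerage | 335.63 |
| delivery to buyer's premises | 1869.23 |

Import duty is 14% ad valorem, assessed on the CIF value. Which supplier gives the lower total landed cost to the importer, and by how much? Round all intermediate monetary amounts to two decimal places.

Supplier A (EXW):
CIF value = EXW price + inland to port + export clearance + origin terminal + freight + insurance = 32478.24 + 1460.80 + 90.03 + 842.44 + 4168.03 + 445.01 = 39484.55
Import duty = 39484.55 × 14% = 5527.84
Buyer bears (A): 1460.80 + 90.03 + 842.44 + 4168.03 + 445.01 + 889.56 + 335.63 + 1869.23 = 10100.73
Landed cost (A) = invoice 32478.24 + 10100.73 + duty 5527.84 = 48106.81
Supplier B (CIF):
The CIF price already equals the CIF value: 36662.19
Import duty = 36662.19 × 14% = 5132.71
Buyer bears (B): 889.56 + 335.63 + 1869.23 = 3094.42
Landed cost (B) = invoice 36662.19 + 3094.42 + duty 5132.71 = 44889.32
Difference = |48106.81 − 44889.32| = 3217.49

Supplier B is cheaper by CAD 3217.49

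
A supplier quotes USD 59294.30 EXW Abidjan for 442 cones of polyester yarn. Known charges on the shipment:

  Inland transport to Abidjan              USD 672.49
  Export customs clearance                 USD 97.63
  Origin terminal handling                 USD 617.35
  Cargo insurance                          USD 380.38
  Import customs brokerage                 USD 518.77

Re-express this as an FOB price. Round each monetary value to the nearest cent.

Not relevant to the conversion: brokerage, insurance — on the buyer under both terms; not part of either seller's price.
From EXW to FOB, the seller additionally bears: inland to port, export clearance, origin terminal.
FOB price = 59294.30 + 672.49 + 97.63 + 617.35 = 60681.77

FOB price: USD 60681.77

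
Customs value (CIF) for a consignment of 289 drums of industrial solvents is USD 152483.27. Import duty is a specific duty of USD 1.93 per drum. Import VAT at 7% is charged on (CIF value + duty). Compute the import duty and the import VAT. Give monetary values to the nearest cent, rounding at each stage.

Import duty = 289 × 1.93 = 557.77
VAT base = CIF + duty = 152483.27 + 557.77 = 153041.04
Import VAT = 153041.04 × 7% = 10712.87

Import duty: USD 557.77; import VAT: USD 10712.87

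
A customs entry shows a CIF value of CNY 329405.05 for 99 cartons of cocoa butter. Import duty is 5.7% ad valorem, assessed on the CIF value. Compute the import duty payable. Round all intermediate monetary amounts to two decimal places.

Import duty = 329405.05 × 5.7% = 18776.09

Import duty: CNY 18776.09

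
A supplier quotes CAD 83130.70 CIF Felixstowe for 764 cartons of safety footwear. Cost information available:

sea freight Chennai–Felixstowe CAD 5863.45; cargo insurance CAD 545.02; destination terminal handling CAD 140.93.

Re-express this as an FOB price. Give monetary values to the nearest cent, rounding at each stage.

FOB price: CAD 76722.23

Not relevant to the conversion: destination terminal — on the buyer under both terms; not part of either seller's price.
From CIF to FOB, the seller no longer bears: freight, insurance.
FOB price = 83130.70 − 5863.45 − 545.02 = 76722.23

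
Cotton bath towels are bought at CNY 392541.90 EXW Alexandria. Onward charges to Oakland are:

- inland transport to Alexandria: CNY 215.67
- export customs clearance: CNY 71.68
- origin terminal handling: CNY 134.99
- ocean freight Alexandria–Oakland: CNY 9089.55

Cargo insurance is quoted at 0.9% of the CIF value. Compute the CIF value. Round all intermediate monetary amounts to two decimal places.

CIF value: CNY 405705.14

Let C be the CIF value. C = EXW price + pre-shipment costs + freight + 0.9% × C
C − 0.9% × C = 392541.90 + 215.67 + 71.68 + 134.99 + 9089.55
0.991 × C = 402053.79
C = 402053.79 / 0.991 = 405705.14
Insurance premium = 0.9% × 405705.14 = 3651.35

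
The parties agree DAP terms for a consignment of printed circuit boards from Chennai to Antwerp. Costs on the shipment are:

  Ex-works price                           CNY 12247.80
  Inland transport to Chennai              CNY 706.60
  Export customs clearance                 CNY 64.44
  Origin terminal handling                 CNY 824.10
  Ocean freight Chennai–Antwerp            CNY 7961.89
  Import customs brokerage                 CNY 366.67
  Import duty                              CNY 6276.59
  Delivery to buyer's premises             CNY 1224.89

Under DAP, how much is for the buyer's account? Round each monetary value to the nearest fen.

Buyer's account: CNY 6643.26

DAP: the seller bears all costs to the named destination except import duty and clearance.
Seller's account: goods 12247.80 + inland to port 706.60 + export clearance 64.44 + origin terminal 824.10 + freight 7961.89 + delivery 1224.89 = 23029.72
Buyer's account: brokerage 366.67 + duty 6276.59 = 6643.26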